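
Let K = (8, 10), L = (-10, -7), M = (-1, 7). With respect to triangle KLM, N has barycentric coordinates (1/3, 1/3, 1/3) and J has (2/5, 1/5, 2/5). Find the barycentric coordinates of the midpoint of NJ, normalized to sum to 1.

Since both coordinate triples sum to 1, the midpoint's barycentrics are the componentwise average.
(1/3+2/5)/2 = 11/30; similarly 4/15 and 11/30.

(11/30, 4/15, 11/30)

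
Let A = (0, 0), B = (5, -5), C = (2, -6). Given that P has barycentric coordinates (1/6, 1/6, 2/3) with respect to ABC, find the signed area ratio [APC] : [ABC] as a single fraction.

1/6

The signed ratio [APC]/[ABC] equals the barycentric coordinate of P at vertex B, which is 1/6.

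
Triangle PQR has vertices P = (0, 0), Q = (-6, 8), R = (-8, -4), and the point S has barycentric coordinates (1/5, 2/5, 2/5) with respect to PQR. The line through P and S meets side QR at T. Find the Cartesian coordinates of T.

(-7, 2)

Line PS meets QR where the P-coordinate vanishes; zeroing S's P-weight and renormalizing leaves Q, R-weights 2/5 : 2/5 → (1/2, 1/2).
So T = (1/2)·Q + (1/2)·R = (-7, 2).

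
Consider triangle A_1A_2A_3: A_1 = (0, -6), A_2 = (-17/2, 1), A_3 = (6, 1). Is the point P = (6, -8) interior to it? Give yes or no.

no

Barycentric coordinates of P: (9/7, -108/203, 50/203).
The three coordinates are positive, negative, positive; a point is interior exactly when all three are positive.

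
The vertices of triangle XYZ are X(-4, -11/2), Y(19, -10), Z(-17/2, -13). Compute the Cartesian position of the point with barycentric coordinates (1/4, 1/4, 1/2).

(-1/2, -83/8)

W = (1/4)·X + (1/4)·Y + (1/2)·Z.
x-coordinate: (1/4)·(-4) + (1/4)·19 + (1/2)·(-17/2) = -1/2.
y-coordinate: (1/4)·(-11/2) + (1/4)·(-10) + (1/2)·(-13) = -83/8.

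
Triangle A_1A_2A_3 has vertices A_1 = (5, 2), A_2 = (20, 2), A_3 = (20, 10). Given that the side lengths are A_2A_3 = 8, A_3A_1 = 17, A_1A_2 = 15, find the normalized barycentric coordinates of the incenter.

The incenter has barycentric coordinates proportional to the opposite side lengths: (8 : 17 : 15).
Normalizing by 8+17+15 = 40 gives (1/5, 17/40, 3/8).

(1/5, 17/40, 3/8)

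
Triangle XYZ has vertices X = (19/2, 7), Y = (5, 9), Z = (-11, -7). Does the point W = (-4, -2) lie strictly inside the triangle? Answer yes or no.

yes

Barycentric coordinates of W: (4/13, 9/208, 135/208).
The three coordinates are positive, positive, positive; a point is interior exactly when all three are positive.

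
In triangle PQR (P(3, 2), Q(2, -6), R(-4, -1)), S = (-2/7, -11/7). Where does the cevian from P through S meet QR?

Barycentric coordinates of S with respect to PQR: (2/7, 2/7, 3/7).
On side QR the P-coordinate is zero; dropping S's P-weight 2/7 and renormalizing the remaining 2/7 : 3/7 gives weights 2/5, 3/5 on Q, R.
T = (2/5)·(2, -6) + (3/5)·(-4, -1) = (-8/5, -3).

(-8/5, -3)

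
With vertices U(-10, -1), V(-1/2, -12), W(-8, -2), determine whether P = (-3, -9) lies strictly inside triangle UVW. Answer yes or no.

yes

Barycentric coordinates of P: (1/5, 18/25, 2/25).
The three coordinates are positive, positive, positive; a point is interior exactly when all three are positive.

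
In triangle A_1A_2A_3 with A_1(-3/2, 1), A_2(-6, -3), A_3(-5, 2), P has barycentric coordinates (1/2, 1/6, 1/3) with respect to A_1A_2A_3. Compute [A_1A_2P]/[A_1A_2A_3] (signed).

1/3

The signed ratio [A_1A_2P]/[A_1A_2A_3] equals the barycentric coordinate of P at vertex A_3, which is 1/3.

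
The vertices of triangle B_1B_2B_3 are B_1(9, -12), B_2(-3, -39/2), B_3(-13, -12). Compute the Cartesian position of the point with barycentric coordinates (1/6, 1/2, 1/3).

(-13/3, -63/4)

M = (1/6)·B_1 + (1/2)·B_2 + (1/3)·B_3.
x-coordinate: (1/6)·9 + (1/2)·(-3) + (1/3)·(-13) = -13/3.
y-coordinate: (1/6)·(-12) + (1/2)·(-39/2) + (1/3)·(-12) = -63/4.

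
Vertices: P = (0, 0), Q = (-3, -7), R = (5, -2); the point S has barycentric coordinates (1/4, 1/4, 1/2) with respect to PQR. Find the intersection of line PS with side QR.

Line PS meets QR where the P-coordinate vanishes; zeroing S's P-weight and renormalizing leaves Q, R-weights 1/4 : 1/2 → (1/3, 2/3).
So T = (1/3)·Q + (2/3)·R = (7/3, -11/3).

(7/3, -11/3)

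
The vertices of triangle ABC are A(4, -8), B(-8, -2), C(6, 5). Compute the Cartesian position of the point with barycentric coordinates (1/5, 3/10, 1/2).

(7/5, 3/10)

P = (1/5)·A + (3/10)·B + (1/2)·C.
x-coordinate: (1/5)·4 + (3/10)·(-8) + (1/2)·6 = 7/5.
y-coordinate: (1/5)·(-8) + (3/10)·(-2) + (1/2)·5 = 3/10.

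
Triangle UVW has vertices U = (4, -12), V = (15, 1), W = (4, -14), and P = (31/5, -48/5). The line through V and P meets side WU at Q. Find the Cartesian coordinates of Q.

(4, -49/4)

Barycentric coordinates of P with respect to UVW: (7/10, 1/5, 1/10).
On side WU the V-coordinate is zero; dropping P's V-weight 1/5 and renormalizing the remaining 1/10 : 7/10 gives weights 1/8, 7/8 on W, U.
Q = (1/8)·(4, -14) + (7/8)·(4, -12) = (4, -49/4).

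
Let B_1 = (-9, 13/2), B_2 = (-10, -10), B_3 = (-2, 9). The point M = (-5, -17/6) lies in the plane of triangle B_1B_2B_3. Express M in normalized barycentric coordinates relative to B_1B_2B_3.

(-1/3, 2/3, 2/3)

Signed area of the reference triangle: [B_1B_2B_3] = ½·((-9)·(-10−9) + (-10)·(9−(13/2)) + (-2)·(13/2−(-10))) = ½·(171 − 25 − 33) = 113/2.
[MB_2B_3] = ½·((-5)·(-10−9) + (-10)·(9−(-17/6)) + (-2)·(-17/6−(-10))) = ½·(95 − 355/3 − 43/3) = -113/6, so the B_1-coordinate is (-113/6)/(113/2) = -1/3.
[B_1MB_3] = ½·((-9)·(-17/6−9) + (-5)·(9−(13/2)) + (-2)·(13/2−(-17/6))) = ½·(213/2 − 25/2 − 56/3) = 113/3, so the B_2-coordinate is 2/3.
[B_1B_2M] = ½·((-9)·(-10−(-17/6)) + (-10)·(-17/6−(13/2)) + (-5)·(13/2−(-10))) = ½·(129/2 + 280/3 − 165/2) = 113/3, so the B_3-coordinate is 2/3.
Check: -1/3 + 2/3 + 2/3 = 1.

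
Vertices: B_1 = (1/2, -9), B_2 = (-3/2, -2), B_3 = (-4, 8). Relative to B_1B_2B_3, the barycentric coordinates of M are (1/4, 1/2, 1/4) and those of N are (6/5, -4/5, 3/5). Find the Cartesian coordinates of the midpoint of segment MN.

Barycentric coordinates of the midpoint are the average: (29/40, -3/20, 17/40).
Converting: (29/40)·B_1 + (-3/20)·B_2 + (17/40)·B_3 = (-89/80, -113/40).

(-89/80, -113/40)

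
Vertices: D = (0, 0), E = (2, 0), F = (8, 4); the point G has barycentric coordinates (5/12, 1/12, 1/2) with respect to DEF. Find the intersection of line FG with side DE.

(1/3, 0)

Line FG meets DE where the F-coordinate vanishes; zeroing G's F-weight and renormalizing leaves D, E-weights 5/12 : 1/12 → (5/6, 1/6).
So H = (5/6)·D + (1/6)·E = (1/3, 0).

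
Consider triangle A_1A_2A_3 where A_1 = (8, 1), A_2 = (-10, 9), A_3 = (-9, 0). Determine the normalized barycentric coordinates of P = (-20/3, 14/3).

Signed area of the reference triangle: [A_1A_2A_3] = ½·(8·(9−0) + (-10)·(0−1) + (-9)·(1−9)) = ½·(72 + 10 + 72) = 77.
[PA_2A_3] = ½·((-20/3)·(9−0) + (-10)·(0−(14/3)) + (-9)·(14/3−9)) = ½·(-60 + 140/3 + 39) = 77/6, so the A_1-coordinate is (77/6)/77 = 1/6.
[A_1PA_3] = ½·(8·(14/3−0) + (-20/3)·(0−1) + (-9)·(1−(14/3))) = ½·(112/3 + 20/3 + 33) = 77/2, so the A_2-coordinate is 1/2.
[A_1A_2P] = ½·(8·(9−(14/3)) + (-10)·(14/3−1) + (-20/3)·(1−9)) = ½·(104/3 − 110/3 + 160/3) = 77/3, so the A_3-coordinate is 1/3.

(1/6, 1/2, 1/3)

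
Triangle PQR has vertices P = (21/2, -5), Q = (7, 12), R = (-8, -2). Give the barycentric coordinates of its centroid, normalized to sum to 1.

The centroid is the average of the vertices, so each weight is 1/3.

(1/3, 1/3, 1/3)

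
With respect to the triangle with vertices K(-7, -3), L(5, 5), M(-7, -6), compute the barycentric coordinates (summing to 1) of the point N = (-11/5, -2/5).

Signed area of the reference triangle: [KLM] = ½·((-7)·(5−(-6)) + 5·(-6−(-3)) + (-7)·(-3−5)) = ½·(-77 − 15 + 56) = -18.
[NLM] = ½·((-11/5)·(5−(-6)) + 5·(-6−(-2/5)) + (-7)·(-2/5−5)) = ½·(-121/5 − 28 + 189/5) = -36/5, so the K-coordinate is (-36/5)/(-18) = 2/5.
[KNM] = ½·((-7)·(-2/5−(-6)) + (-11/5)·(-6−(-3)) + (-7)·(-3−(-2/5))) = ½·(-196/5 + 33/5 + 91/5) = -36/5, so the L-coordinate is 2/5.
[KLN] = ½·((-7)·(5−(-2/5)) + 5·(-2/5−(-3)) + (-11/5)·(-3−5)) = ½·(-189/5 + 13 + 88/5) = -18/5, so the M-coordinate is 1/5.

(2/5, 2/5, 1/5)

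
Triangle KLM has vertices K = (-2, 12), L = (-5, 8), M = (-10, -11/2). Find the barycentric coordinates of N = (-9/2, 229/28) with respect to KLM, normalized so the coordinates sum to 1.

(2/7, 9/14, 1/14)

Signed area of the reference triangle: [KLM] = ½·((-2)·(8−(-11/2)) + (-5)·(-11/2−12) + (-10)·(12−8)) = ½·(-27 + 175/2 − 40) = 41/4.
[NLM] = ½·((-9/2)·(8−(-11/2)) + (-5)·(-11/2−(229/28)) + (-10)·(229/28−8)) = ½·(-243/4 + 1915/28 − 25/14) = 41/14, so the K-coordinate is (41/14)/(41/4) = 2/7.
[KNM] = ½·((-2)·(229/28−(-11/2)) + (-9/2)·(-11/2−12) + (-10)·(12−(229/28))) = ½·(-383/14 + 315/4 − 535/14) = 369/56, so the L-coordinate is 9/14.
[KLN] = ½·((-2)·(8−(229/28)) + (-5)·(229/28−12) + (-9/2)·(12−8)) = ½·(5/14 + 535/28 − 18) = 41/56, so the M-coordinate is 1/14.
Check: 2/7 + 9/14 + 1/14 = 1.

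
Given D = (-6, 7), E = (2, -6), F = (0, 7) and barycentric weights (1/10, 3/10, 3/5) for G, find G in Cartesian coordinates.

G = (1/10)·D + (3/10)·E + (3/5)·F.
x-coordinate: (1/10)·(-6) + (3/10)·2 + (3/5)·0 = 0.
y-coordinate: (1/10)·7 + (3/10)·(-6) + (3/5)·7 = 31/10.

(0, 31/10)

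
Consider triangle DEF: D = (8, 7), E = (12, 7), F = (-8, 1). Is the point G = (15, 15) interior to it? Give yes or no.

Barycentric coordinates of G: (71/12, -43/12, -4/3).
The three coordinates are positive, negative, negative; a point is interior exactly when all three are positive.

no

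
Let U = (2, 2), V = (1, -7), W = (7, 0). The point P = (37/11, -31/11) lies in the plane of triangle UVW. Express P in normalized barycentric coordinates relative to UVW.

(2/11, 5/11, 4/11)

Signed area of the reference triangle: [UVW] = ½·(2·(-7−0) + 1·(0−2) + 7·(2−(-7))) = ½·(-14 − 2 + 63) = 47/2.
[PVW] = ½·((37/11)·(-7−0) + 1·(0−(-31/11)) + 7·(-31/11−(-7))) = ½·(-259/11 + 31/11 + 322/11) = 47/11, so the U-coordinate is (47/11)/(47/2) = 2/11.
[UPW] = ½·(2·(-31/11−0) + (37/11)·(0−2) + 7·(2−(-31/11))) = ½·(-62/11 − 74/11 + 371/11) = 235/22, so the V-coordinate is 5/11.
[UVP] = ½·(2·(-7−(-31/11)) + 1·(-31/11−2) + (37/11)·(2−(-7))) = ½·(-92/11 − 53/11 + 333/11) = 94/11, so the W-coordinate is 4/11.
Check: 2/11 + 5/11 + 4/11 = 1.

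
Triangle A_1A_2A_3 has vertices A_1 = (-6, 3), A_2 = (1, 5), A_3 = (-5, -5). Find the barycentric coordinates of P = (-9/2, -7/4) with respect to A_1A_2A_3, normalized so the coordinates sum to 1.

Signed area of the reference triangle: [A_1A_2A_3] = ½·((-6)·(5−(-5)) + 1·(-5−3) + (-5)·(3−5)) = ½·(-60 − 8 + 10) = -29.
[PA_2A_3] = ½·((-9/2)·(5−(-5)) + 1·(-5−(-7/4)) + (-5)·(-7/4−5)) = ½·(-45 − 13/4 + 135/4) = -29/4, so the A_1-coordinate is (-29/4)/(-29) = 1/4.
[A_1PA_3] = ½·((-6)·(-7/4−(-5)) + (-9/2)·(-5−3) + (-5)·(3−(-7/4))) = ½·(-39/2 + 36 − 95/4) = -29/8, so the A_2-coordinate is 1/8.
[A_1A_2P] = ½·((-6)·(5−(-7/4)) + 1·(-7/4−3) + (-9/2)·(3−5)) = ½·(-81/2 − 19/4 + 9) = -145/8, so the A_3-coordinate is 5/8.
Check: 1/4 + 1/8 + 5/8 = 1.

(1/4, 1/8, 5/8)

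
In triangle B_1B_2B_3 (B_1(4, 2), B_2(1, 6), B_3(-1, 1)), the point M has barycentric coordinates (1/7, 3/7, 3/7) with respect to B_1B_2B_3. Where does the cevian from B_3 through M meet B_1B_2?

(7/4, 5)

Line B_3M meets B_1B_2 where the B_3-coordinate vanishes; zeroing M's B_3-weight and renormalizing leaves B_1, B_2-weights 1/7 : 3/7 → (1/4, 3/4).
So N = (1/4)·B_1 + (3/4)·B_2 = (7/4, 5).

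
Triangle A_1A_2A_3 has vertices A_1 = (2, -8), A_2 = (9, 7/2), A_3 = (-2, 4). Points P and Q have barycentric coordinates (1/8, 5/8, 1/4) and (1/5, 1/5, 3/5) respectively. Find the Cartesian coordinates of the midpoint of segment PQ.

Barycentric coordinates of the midpoint are the average: (13/80, 33/80, 17/40).
Converting: (13/80)·A_1 + (33/80)·A_2 + (17/40)·A_3 = (51/16, 59/32).

(51/16, 59/32)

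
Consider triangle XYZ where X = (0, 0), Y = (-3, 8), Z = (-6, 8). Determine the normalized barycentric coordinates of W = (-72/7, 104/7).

Signed area of the reference triangle: [XYZ] = ½·(0·(8−8) + (-3)·(8−0) + (-6)·(0−8)) = ½·(0 − 24 + 48) = 12.
[WYZ] = ½·((-72/7)·(8−8) + (-3)·(8−(104/7)) + (-6)·(104/7−8)) = ½·(0 + 144/7 − 288/7) = -72/7, so the X-coordinate is (-72/7)/12 = -6/7.
[XWZ] = ½·(0·(104/7−8) + (-72/7)·(8−0) + (-6)·(0−(104/7))) = ½·(0 − 576/7 + 624/7) = 24/7, so the Y-coordinate is 2/7.
[XYW] = ½·(0·(8−(104/7)) + (-3)·(104/7−0) + (-72/7)·(0−8)) = ½·(0 − 312/7 + 576/7) = 132/7, so the Z-coordinate is 11/7.

(-6/7, 2/7, 11/7)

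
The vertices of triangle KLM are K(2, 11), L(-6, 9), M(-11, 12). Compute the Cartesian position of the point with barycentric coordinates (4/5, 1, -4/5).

N = (4/5)·K + 1·L + (-4/5)·M.
x-coordinate: (4/5)·2 + 1·(-6) + (-4/5)·(-11) = 22/5.
y-coordinate: (4/5)·11 + 1·9 + (-4/5)·12 = 41/5.

(22/5, 41/5)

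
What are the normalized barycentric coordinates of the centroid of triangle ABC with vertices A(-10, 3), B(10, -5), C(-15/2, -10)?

(1/3, 1/3, 1/3)

The centroid is the average of the vertices, so each weight is 1/3.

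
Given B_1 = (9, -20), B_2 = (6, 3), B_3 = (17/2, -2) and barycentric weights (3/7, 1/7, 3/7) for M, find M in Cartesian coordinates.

(117/14, -9)

M = (3/7)·B_1 + (1/7)·B_2 + (3/7)·B_3.
x-coordinate: (3/7)·9 + (1/7)·6 + (3/7)·(17/2) = 117/14.
y-coordinate: (3/7)·(-20) + (1/7)·3 + (3/7)·(-2) = -9.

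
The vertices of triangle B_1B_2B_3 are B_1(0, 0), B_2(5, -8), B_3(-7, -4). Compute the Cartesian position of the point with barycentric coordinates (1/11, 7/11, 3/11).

(14/11, -68/11)

M = (1/11)·B_1 + (7/11)·B_2 + (3/11)·B_3.
x-coordinate: (1/11)·0 + (7/11)·5 + (3/11)·(-7) = 14/11.
y-coordinate: (1/11)·0 + (7/11)·(-8) + (3/11)·(-4) = -68/11.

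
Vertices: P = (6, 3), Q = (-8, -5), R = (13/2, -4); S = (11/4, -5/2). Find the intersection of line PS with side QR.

Barycentric coordinates of S with respect to PQR: (1/4, 1/4, 1/2).
On side QR the P-coordinate is zero; dropping S's P-weight 1/4 and renormalizing the remaining 1/4 : 1/2 gives weights 1/3, 2/3 on Q, R.
T = (1/3)·(-8, -5) + (2/3)·(13/2, -4) = (5/3, -13/3).

(5/3, -13/3)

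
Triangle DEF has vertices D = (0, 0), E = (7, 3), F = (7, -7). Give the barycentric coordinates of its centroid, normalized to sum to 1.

The centroid is the average of the vertices, so each weight is 1/3.

(1/3, 1/3, 1/3)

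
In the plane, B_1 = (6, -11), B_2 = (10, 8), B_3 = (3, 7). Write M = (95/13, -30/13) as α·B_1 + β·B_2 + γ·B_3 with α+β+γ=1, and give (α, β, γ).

Signed area of the reference triangle: [B_1B_2B_3] = ½·(6·(8−7) + 10·(7−(-11)) + 3·(-11−8)) = ½·(6 + 180 − 57) = 129/2.
[MB_2B_3] = ½·((95/13)·(8−7) + 10·(7−(-30/13)) + 3·(-30/13−8)) = ½·(95/13 + 1210/13 − 402/13) = 903/26, so the B_1-coordinate is (903/26)/(129/2) = 7/13.
[B_1MB_3] = ½·(6·(-30/13−7) + (95/13)·(7−(-11)) + 3·(-11−(-30/13))) = ½·(-726/13 + 1710/13 − 339/13) = 645/26, so the B_2-coordinate is 5/13.
[B_1B_2M] = ½·(6·(8−(-30/13)) + 10·(-30/13−(-11)) + (95/13)·(-11−8)) = ½·(804/13 + 1130/13 − 1805/13) = 129/26, so the B_3-coordinate is 1/13.
Check: 7/13 + 5/13 + 1/13 = 1.

(7/13, 5/13, 1/13)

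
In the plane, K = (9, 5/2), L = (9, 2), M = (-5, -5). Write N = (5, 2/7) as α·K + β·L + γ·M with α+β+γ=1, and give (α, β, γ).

Signed area of the reference triangle: [KLM] = ½·(9·(2−(-5)) + 9·(-5−(5/2)) + (-5)·(5/2−2)) = ½·(63 − 135/2 − 5/2) = -7/2.
[NLM] = ½·(5·(2−(-5)) + 9·(-5−(2/7)) + (-5)·(2/7−2)) = ½·(35 − 333/7 + 60/7) = -2, so the K-coordinate is (-2)/(-7/2) = 4/7.
[KNM] = ½·(9·(2/7−(-5)) + 5·(-5−(5/2)) + (-5)·(5/2−(2/7))) = ½·(333/7 − 75/2 − 155/14) = -1/2, so the L-coordinate is 1/7.
[KLN] = ½·(9·(2−(2/7)) + 9·(2/7−(5/2)) + 5·(5/2−2)) = ½·(108/7 − 279/14 + 5/2) = -1, so the M-coordinate is 2/7.
Check: 4/7 + 1/7 + 2/7 = 1.

(4/7, 1/7, 2/7)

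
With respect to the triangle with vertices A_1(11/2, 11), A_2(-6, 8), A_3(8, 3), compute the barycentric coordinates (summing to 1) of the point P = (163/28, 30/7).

Signed area of the reference triangle: [A_1A_2A_3] = ½·((11/2)·(8−3) + (-6)·(3−11) + 8·(11−8)) = ½·(55/2 + 48 + 24) = 199/4.
[PA_2A_3] = ½·((163/28)·(8−3) + (-6)·(3−(30/7)) + 8·(30/7−8)) = ½·(815/28 + 54/7 − 208/7) = 199/56, so the A_1-coordinate is (199/56)/(199/4) = 1/14.
[A_1PA_3] = ½·((11/2)·(30/7−3) + (163/28)·(3−11) + 8·(11−(30/7))) = ½·(99/14 − 326/7 + 376/7) = 199/28, so the A_2-coordinate is 1/7.
[A_1A_2P] = ½·((11/2)·(8−(30/7)) + (-6)·(30/7−11) + (163/28)·(11−8)) = ½·(143/7 + 282/7 + 489/28) = 2189/56, so the A_3-coordinate is 11/14.
Check: 1/14 + 1/7 + 11/14 = 1.

(1/14, 1/7, 11/14)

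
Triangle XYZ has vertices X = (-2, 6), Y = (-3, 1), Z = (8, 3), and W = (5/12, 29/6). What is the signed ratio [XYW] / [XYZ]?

1/4

[XYZ] = ½·((-2)·(1−3) + (-3)·(3−6) + 8·(6−1)) = ½·(4 + 9 + 40) = 53/2.
[XYW] = ½·((-2)·(1−(29/6)) + (-3)·(29/6−6) + (5/12)·(6−1)) = ½·(23/3 + 7/2 + 25/12) = 53/8, so the ratio is (53/8)/(53/2) = 1/4.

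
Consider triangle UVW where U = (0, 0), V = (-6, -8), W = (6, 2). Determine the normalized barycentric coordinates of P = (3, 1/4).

Signed area of the reference triangle: [UVW] = ½·(0·(-8−2) + (-6)·(2−0) + 6·(0−(-8))) = ½·(0 − 12 + 48) = 18.
[PVW] = ½·(3·(-8−2) + (-6)·(2−(1/4)) + 6·(1/4−(-8))) = ½·(-30 − 21/2 + 99/2) = 9/2, so the U-coordinate is (9/2)/18 = 1/4.
[UPW] = ½·(0·(1/4−2) + 3·(2−0) + 6·(0−(1/4))) = ½·(0 + 6 − 3/2) = 9/4, so the V-coordinate is 1/8.
[UVP] = ½·(0·(-8−(1/4)) + (-6)·(1/4−0) + 3·(0−(-8))) = ½·(0 − 3/2 + 24) = 45/4, so the W-coordinate is 5/8.

(1/4, 1/8, 5/8)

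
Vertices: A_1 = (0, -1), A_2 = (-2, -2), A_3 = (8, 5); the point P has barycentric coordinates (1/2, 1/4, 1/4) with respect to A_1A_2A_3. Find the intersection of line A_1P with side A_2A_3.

(3, 3/2)

Line A_1P meets A_2A_3 where the A_1-coordinate vanishes; zeroing P's A_1-weight and renormalizing leaves A_2, A_3-weights 1/4 : 1/4 → (1/2, 1/2).
So Q = (1/2)·A_2 + (1/2)·A_3 = (3, 3/2).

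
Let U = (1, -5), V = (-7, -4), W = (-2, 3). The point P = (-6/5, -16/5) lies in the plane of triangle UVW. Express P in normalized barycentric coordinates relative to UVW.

Signed area of the reference triangle: [UVW] = ½·(1·(-4−3) + (-7)·(3−(-5)) + (-2)·(-5−(-4))) = ½·(-7 − 56 + 2) = -61/2.
[PVW] = ½·((-6/5)·(-4−3) + (-7)·(3−(-16/5)) + (-2)·(-16/5−(-4))) = ½·(42/5 − 217/5 − 8/5) = -183/10, so the U-coordinate is (-183/10)/(-61/2) = 3/5.
[UPW] = ½·(1·(-16/5−3) + (-6/5)·(3−(-5)) + (-2)·(-5−(-16/5))) = ½·(-31/5 − 48/5 + 18/5) = -61/10, so the V-coordinate is 1/5.
[UVP] = ½·(1·(-4−(-16/5)) + (-7)·(-16/5−(-5)) + (-6/5)·(-5−(-4))) = ½·(-4/5 − 63/5 + 6/5) = -61/10, so the W-coordinate is 1/5.

(3/5, 1/5, 1/5)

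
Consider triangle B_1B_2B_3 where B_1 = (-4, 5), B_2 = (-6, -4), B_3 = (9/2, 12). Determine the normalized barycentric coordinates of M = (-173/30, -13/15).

Signed area of the reference triangle: [B_1B_2B_3] = ½·((-4)·(-4−12) + (-6)·(12−5) + (9/2)·(5−(-4))) = ½·(64 − 42 + 81/2) = 125/4.
[MB_2B_3] = ½·((-173/30)·(-4−12) + (-6)·(12−(-13/15)) + (9/2)·(-13/15−(-4))) = ½·(1384/15 − 386/5 + 141/10) = 175/12, so the B_1-coordinate is (175/12)/(125/4) = 7/15.
[B_1MB_3] = ½·((-4)·(-13/15−12) + (-173/30)·(12−5) + (9/2)·(5−(-13/15))) = ½·(772/15 − 1211/30 + 132/5) = 75/4, so the B_2-coordinate is 3/5.
[B_1B_2M] = ½·((-4)·(-4−(-13/15)) + (-6)·(-13/15−5) + (-173/30)·(5−(-4))) = ½·(188/15 + 176/5 − 519/10) = -25/12, so the B_3-coordinate is -1/15.
Check: 7/15 + 3/5 − 1/15 = 1.

(7/15, 3/5, -1/15)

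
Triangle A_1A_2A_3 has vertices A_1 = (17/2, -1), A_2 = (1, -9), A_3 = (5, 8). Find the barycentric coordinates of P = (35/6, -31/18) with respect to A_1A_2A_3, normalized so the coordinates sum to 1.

Signed area of the reference triangle: [A_1A_2A_3] = ½·((17/2)·(-9−8) + 1·(8−(-1)) + 5·(-1−(-9))) = ½·(-289/2 + 9 + 40) = -191/4.
[PA_2A_3] = ½·((35/6)·(-9−8) + 1·(8−(-31/18)) + 5·(-31/18−(-9))) = ½·(-595/6 + 175/18 + 655/18) = -955/36, so the A_1-coordinate is (-955/36)/(-191/4) = 5/9.
[A_1PA_3] = ½·((17/2)·(-31/18−8) + (35/6)·(8−(-1)) + 5·(-1−(-31/18))) = ½·(-2975/36 + 105/2 + 65/18) = -955/72, so the A_2-coordinate is 5/18.
[A_1A_2P] = ½·((17/2)·(-9−(-31/18)) + 1·(-31/18−(-1)) + (35/6)·(-1−(-9))) = ½·(-2227/36 − 13/18 + 140/3) = -191/24, so the A_3-coordinate is 1/6.
Check: 5/9 + 5/18 + 1/6 = 1.

(5/9, 5/18, 1/6)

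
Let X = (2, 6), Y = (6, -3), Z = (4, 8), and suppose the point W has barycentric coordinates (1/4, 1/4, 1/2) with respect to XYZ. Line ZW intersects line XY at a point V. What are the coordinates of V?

(4, 3/2)

Line ZW meets XY where the Z-coordinate vanishes; zeroing W's Z-weight and renormalizing leaves X, Y-weights 1/4 : 1/4 → (1/2, 1/2).
So V = (1/2)·X + (1/2)·Y = (4, 3/2).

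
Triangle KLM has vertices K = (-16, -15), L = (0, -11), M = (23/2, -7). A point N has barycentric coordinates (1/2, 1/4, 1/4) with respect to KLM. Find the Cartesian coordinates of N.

(-41/8, -12)

N = (1/2)·K + (1/4)·L + (1/4)·M.
x-coordinate: (1/2)·(-16) + (1/4)·0 + (1/4)·(23/2) = -41/8.
y-coordinate: (1/2)·(-15) + (1/4)·(-11) + (1/4)·(-7) = -12.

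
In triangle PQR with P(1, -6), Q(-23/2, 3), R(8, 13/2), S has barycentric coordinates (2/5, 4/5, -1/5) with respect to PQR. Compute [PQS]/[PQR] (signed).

The signed ratio [PQS]/[PQR] equals the barycentric coordinate of S at vertex R, which is -1/5.

-1/5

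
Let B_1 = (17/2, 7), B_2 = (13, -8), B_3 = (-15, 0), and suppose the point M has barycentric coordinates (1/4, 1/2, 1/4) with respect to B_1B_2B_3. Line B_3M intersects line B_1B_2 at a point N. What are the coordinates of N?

(23/2, -3)

Line B_3M meets B_1B_2 where the B_3-coordinate vanishes; zeroing M's B_3-weight and renormalizing leaves B_1, B_2-weights 1/4 : 1/2 → (1/3, 2/3).
So N = (1/3)·B_1 + (2/3)·B_2 = (23/2, -3).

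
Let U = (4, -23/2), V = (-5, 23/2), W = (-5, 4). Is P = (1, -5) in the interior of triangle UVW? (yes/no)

yes

Barycentric coordinates of P: (2/3, 8/45, 7/45).
The three coordinates are positive, positive, positive; a point is interior exactly when all three are positive.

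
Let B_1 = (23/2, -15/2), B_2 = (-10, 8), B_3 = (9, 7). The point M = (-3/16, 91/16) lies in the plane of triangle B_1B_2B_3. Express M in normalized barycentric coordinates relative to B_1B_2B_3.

(1/8, 1/2, 3/8)

Signed area of the reference triangle: [B_1B_2B_3] = ½·((23/2)·(8−7) + (-10)·(7−(-15/2)) + 9·(-15/2−8)) = ½·(23/2 − 145 − 279/2) = -273/2.
[MB_2B_3] = ½·((-3/16)·(8−7) + (-10)·(7−(91/16)) + 9·(91/16−8)) = ½·(-3/16 − 105/8 − 333/16) = -273/16, so the B_1-coordinate is (-273/16)/(-273/2) = 1/8.
[B_1MB_3] = ½·((23/2)·(91/16−7) + (-3/16)·(7−(-15/2)) + 9·(-15/2−(91/16))) = ½·(-483/32 − 87/32 − 1899/16) = -273/4, so the B_2-coordinate is 1/2.
[B_1B_2M] = ½·((23/2)·(8−(91/16)) + (-10)·(91/16−(-15/2)) + (-3/16)·(-15/2−8)) = ½·(851/32 − 1055/8 + 93/32) = -819/16, so the B_3-coordinate is 3/8.
Check: 1/8 + 1/2 + 3/8 = 1.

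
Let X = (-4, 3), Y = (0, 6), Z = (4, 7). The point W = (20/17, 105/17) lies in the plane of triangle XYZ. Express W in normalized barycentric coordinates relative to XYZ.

(1/17, 10/17, 6/17)

Signed area of the reference triangle: [XYZ] = ½·((-4)·(6−7) + 0·(7−3) + 4·(3−6)) = ½·(4 + 0 − 12) = -4.
[WYZ] = ½·((20/17)·(6−7) + 0·(7−(105/17)) + 4·(105/17−6)) = ½·(-20/17 + 0 + 12/17) = -4/17, so the X-coordinate is (-4/17)/(-4) = 1/17.
[XWZ] = ½·((-4)·(105/17−7) + (20/17)·(7−3) + 4·(3−(105/17))) = ½·(56/17 + 80/17 − 216/17) = -40/17, so the Y-coordinate is 10/17.
[XYW] = ½·((-4)·(6−(105/17)) + 0·(105/17−3) + (20/17)·(3−6)) = ½·(12/17 + 0 − 60/17) = -24/17, so the Z-coordinate is 6/17.
Check: 1/17 + 10/17 + 6/17 = 1.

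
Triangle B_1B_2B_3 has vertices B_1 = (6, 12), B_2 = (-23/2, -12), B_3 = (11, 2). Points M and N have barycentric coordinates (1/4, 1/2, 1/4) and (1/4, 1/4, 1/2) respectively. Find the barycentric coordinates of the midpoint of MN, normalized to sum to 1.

Since both coordinate triples sum to 1, the midpoint's barycentrics are the componentwise average.
(1/4+1/4)/2 = 1/4; similarly 3/8 and 3/8.

(1/4, 3/8, 3/8)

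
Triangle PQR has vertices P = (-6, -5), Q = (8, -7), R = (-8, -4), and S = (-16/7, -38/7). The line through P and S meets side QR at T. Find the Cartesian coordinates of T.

(8/3, -6)

Barycentric coordinates of S with respect to PQR: (4/7, 2/7, 1/7).
On side QR the P-coordinate is zero; dropping S's P-weight 4/7 and renormalizing the remaining 2/7 : 1/7 gives weights 2/3, 1/3 on Q, R.
T = (2/3)·(8, -7) + (1/3)·(-8, -4) = (8/3, -6).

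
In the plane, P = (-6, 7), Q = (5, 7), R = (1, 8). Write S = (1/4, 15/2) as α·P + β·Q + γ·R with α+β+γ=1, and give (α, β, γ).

(1/4, 1/4, 1/2)

Signed area of the reference triangle: [PQR] = ½·((-6)·(7−8) + 5·(8−7) + 1·(7−7)) = ½·(6 + 5 + 0) = 11/2.
[SQR] = ½·((1/4)·(7−8) + 5·(8−(15/2)) + 1·(15/2−7)) = ½·(-1/4 + 5/2 + 1/2) = 11/8, so the P-coordinate is (11/8)/(11/2) = 1/4.
[PSR] = ½·((-6)·(15/2−8) + (1/4)·(8−7) + 1·(7−(15/2))) = ½·(3 + 1/4 − 1/2) = 11/8, so the Q-coordinate is 1/4.
[PQS] = ½·((-6)·(7−(15/2)) + 5·(15/2−7) + (1/4)·(7−7)) = ½·(3 + 5/2 + 0) = 11/4, so the R-coordinate is 1/2.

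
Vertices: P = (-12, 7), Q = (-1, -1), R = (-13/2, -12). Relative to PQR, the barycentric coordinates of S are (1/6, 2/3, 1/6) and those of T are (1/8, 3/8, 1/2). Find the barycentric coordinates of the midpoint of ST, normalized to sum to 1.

Since both coordinate triples sum to 1, the midpoint's barycentrics are the componentwise average.
(1/6+1/8)/2 = 7/48; similarly 25/48 and 1/3.

(7/48, 25/48, 1/3)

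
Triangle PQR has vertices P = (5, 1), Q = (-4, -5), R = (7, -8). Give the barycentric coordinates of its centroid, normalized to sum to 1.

The centroid is the average of the vertices, so each weight is 1/3.

(1/3, 1/3, 1/3)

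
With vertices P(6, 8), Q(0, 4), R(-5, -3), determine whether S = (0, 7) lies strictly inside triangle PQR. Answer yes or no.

Barycentric coordinates of S: (-15/22, 5/2, -9/11).
The three coordinates are negative, positive, negative; a point is interior exactly when all three are positive.

no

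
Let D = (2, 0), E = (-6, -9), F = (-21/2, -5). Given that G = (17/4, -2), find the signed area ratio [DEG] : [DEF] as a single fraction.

[DEF] = ½·(2·(-9−(-5)) + (-6)·(-5−0) + (-21/2)·(0−(-9))) = ½·(-8 + 30 − 189/2) = -145/4.
[DEG] = ½·(2·(-9−(-2)) + (-6)·(-2−0) + (17/4)·(0−(-9))) = ½·(-14 + 12 + 153/4) = 145/8, so the ratio is (145/8)/(-145/4) = -1/2.

-1/2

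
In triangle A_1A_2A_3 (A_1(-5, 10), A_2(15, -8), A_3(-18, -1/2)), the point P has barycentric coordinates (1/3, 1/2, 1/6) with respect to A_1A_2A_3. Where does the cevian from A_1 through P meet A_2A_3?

(27/4, -49/8)

Line A_1P meets A_2A_3 where the A_1-coordinate vanishes; zeroing P's A_1-weight and renormalizing leaves A_2, A_3-weights 1/2 : 1/6 → (3/4, 1/4).
So Q = (3/4)·A_2 + (1/4)·A_3 = (27/4, -49/8).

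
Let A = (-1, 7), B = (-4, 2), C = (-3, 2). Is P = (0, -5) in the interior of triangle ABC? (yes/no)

no

Barycentric coordinates of P: (-7/5, -29/5, 41/5).
The three coordinates are negative, negative, positive; a point is interior exactly when all three are positive.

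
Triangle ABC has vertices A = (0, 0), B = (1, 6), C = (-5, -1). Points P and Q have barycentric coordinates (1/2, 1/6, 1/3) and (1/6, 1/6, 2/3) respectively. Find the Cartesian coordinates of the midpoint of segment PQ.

(-7/3, 1/2)

Barycentric coordinates of the midpoint are the average: (1/3, 1/6, 1/2).
Converting: (1/3)·A + (1/6)·B + (1/2)·C = (-7/3, 1/2).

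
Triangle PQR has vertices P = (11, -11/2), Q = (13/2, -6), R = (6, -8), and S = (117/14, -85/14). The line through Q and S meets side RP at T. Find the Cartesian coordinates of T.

(39/4, -49/8)

Barycentric coordinates of S with respect to PQR: (3/7, 3/7, 1/7).
On side RP the Q-coordinate is zero; dropping S's Q-weight 3/7 and renormalizing the remaining 1/7 : 3/7 gives weights 1/4, 3/4 on R, P.
T = (1/4)·(6, -8) + (3/4)·(11, -11/2) = (39/4, -49/8).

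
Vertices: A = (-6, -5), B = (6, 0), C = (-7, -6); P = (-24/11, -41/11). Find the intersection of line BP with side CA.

(-48/7, -41/7)

Barycentric coordinates of P with respect to ABC: (1/11, 4/11, 6/11).
On side CA the B-coordinate is zero; dropping P's B-weight 4/11 and renormalizing the remaining 6/11 : 1/11 gives weights 6/7, 1/7 on C, A.
Q = (6/7)·(-7, -6) + (1/7)·(-6, -5) = (-48/7, -41/7).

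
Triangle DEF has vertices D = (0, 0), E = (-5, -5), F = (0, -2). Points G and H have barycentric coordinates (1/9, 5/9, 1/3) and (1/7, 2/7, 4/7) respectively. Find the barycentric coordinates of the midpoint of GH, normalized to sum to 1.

Since both coordinate triples sum to 1, the midpoint's barycentrics are the componentwise average.
(1/9+1/7)/2 = 8/63; similarly 53/126 and 19/42.

(8/63, 53/126, 19/42)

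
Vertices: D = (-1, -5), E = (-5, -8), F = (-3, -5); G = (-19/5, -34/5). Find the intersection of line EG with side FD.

(-2, -5)

Barycentric coordinates of G with respect to DEF: (1/5, 3/5, 1/5).
On side FD the E-coordinate is zero; dropping G's E-weight 3/5 and renormalizing the remaining 1/5 : 1/5 gives weights 1/2, 1/2 on F, D.
H = (1/2)·(-3, -5) + (1/2)·(-1, -5) = (-2, -5).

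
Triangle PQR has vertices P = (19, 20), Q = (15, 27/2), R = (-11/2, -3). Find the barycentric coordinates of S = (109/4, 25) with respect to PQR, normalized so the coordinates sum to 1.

(1/2, 1, -1/2)

Signed area of the reference triangle: [PQR] = ½·(19·(27/2−(-3)) + 15·(-3−20) + (-11/2)·(20−(27/2))) = ½·(627/2 − 345 − 143/4) = -269/8.
[SQR] = ½·((109/4)·(27/2−(-3)) + 15·(-3−25) + (-11/2)·(25−(27/2))) = ½·(3597/8 − 420 − 253/4) = -269/16, so the P-coordinate is (-269/16)/(-269/8) = 1/2.
[PSR] = ½·(19·(25−(-3)) + (109/4)·(-3−20) + (-11/2)·(20−25)) = ½·(532 − 2507/4 + 55/2) = -269/8, so the Q-coordinate is 1.
[PQS] = ½·(19·(27/2−25) + 15·(25−20) + (109/4)·(20−(27/2))) = ½·(-437/2 + 75 + 1417/8) = 269/16, so the R-coordinate is -1/2.
Check: 1/2 + 1 − 1/2 = 1.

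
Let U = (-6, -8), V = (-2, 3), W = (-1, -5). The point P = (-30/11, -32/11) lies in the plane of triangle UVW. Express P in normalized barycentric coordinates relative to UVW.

Signed area of the reference triangle: [UVW] = ½·((-6)·(3−(-5)) + (-2)·(-5−(-8)) + (-1)·(-8−3)) = ½·(-48 − 6 + 11) = -43/2.
[PVW] = ½·((-30/11)·(3−(-5)) + (-2)·(-5−(-32/11)) + (-1)·(-32/11−3)) = ½·(-240/11 + 46/11 + 65/11) = -129/22, so the U-coordinate is (-129/22)/(-43/2) = 3/11.
[UPW] = ½·((-6)·(-32/11−(-5)) + (-30/11)·(-5−(-8)) + (-1)·(-8−(-32/11))) = ½·(-138/11 − 90/11 + 56/11) = -86/11, so the V-coordinate is 4/11.
[UVP] = ½·((-6)·(3−(-32/11)) + (-2)·(-32/11−(-8)) + (-30/11)·(-8−3)) = ½·(-390/11 − 112/11 + 30) = -86/11, so the W-coordinate is 4/11.
Check: 3/11 + 4/11 + 4/11 = 1.

(3/11, 4/11, 4/11)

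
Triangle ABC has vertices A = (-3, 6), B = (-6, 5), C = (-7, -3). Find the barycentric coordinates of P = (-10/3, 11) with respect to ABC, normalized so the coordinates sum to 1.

Signed area of the reference triangle: [ABC] = ½·((-3)·(5−(-3)) + (-6)·(-3−6) + (-7)·(6−5)) = ½·(-24 + 54 − 7) = 23/2.
[PBC] = ½·((-10/3)·(5−(-3)) + (-6)·(-3−11) + (-7)·(11−5)) = ½·(-80/3 + 84 − 42) = 23/3, so the A-coordinate is (23/3)/(23/2) = 2/3.
[APC] = ½·((-3)·(11−(-3)) + (-10/3)·(-3−6) + (-7)·(6−11)) = ½·(-42 + 30 + 35) = 23/2, so the B-coordinate is 1.
[ABP] = ½·((-3)·(5−11) + (-6)·(11−6) + (-10/3)·(6−5)) = ½·(18 − 30 − 10/3) = -23/3, so the C-coordinate is -2/3.

(2/3, 1, -2/3)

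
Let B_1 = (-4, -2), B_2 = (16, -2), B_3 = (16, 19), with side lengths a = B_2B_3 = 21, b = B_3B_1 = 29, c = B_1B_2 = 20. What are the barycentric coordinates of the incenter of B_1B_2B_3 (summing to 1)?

The incenter has barycentric coordinates proportional to the opposite side lengths: (21 : 29 : 20).
Normalizing by 21+29+20 = 70 gives (3/10, 29/70, 2/7).

(3/10, 29/70, 2/7)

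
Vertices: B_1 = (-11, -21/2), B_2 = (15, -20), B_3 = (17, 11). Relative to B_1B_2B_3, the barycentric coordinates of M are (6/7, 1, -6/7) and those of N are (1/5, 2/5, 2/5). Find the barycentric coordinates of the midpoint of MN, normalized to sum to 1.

(37/70, 7/10, -8/35)

Since both coordinate triples sum to 1, the midpoint's barycentrics are the componentwise average.
(6/7+1/5)/2 = 37/70; similarly 7/10 and -8/35.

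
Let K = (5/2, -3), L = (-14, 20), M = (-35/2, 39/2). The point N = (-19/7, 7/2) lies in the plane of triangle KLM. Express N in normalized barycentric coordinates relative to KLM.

(5/7, 1/7, 1/7)

Signed area of the reference triangle: [KLM] = ½·((5/2)·(20−(39/2)) + (-14)·(39/2−(-3)) + (-35/2)·(-3−20)) = ½·(5/4 − 315 + 805/2) = 355/8.
[NLM] = ½·((-19/7)·(20−(39/2)) + (-14)·(39/2−(7/2)) + (-35/2)·(7/2−20)) = ½·(-19/14 − 224 + 1155/4) = 1775/56, so the K-coordinate is (1775/56)/(355/8) = 5/7.
[KNM] = ½·((5/2)·(7/2−(39/2)) + (-19/7)·(39/2−(-3)) + (-35/2)·(-3−(7/2))) = ½·(-40 − 855/14 + 455/4) = 355/56, so the L-coordinate is 1/7.
[KLN] = ½·((5/2)·(20−(7/2)) + (-14)·(7/2−(-3)) + (-19/7)·(-3−20)) = ½·(165/4 − 91 + 437/7) = 355/56, so the M-coordinate is 1/7.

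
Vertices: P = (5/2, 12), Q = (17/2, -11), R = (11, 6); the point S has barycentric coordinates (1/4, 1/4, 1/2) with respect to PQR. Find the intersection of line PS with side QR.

(61/6, 1/3)

Line PS meets QR where the P-coordinate vanishes; zeroing S's P-weight and renormalizing leaves Q, R-weights 1/4 : 1/2 → (1/3, 2/3).
So T = (1/3)·Q + (2/3)·R = (61/6, 1/3).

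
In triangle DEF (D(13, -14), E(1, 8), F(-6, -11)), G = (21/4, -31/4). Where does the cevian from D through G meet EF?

Barycentric coordinates of G with respect to DEF: (1/2, 1/4, 1/4).
On side EF the D-coordinate is zero; dropping G's D-weight 1/2 and renormalizing the remaining 1/4 : 1/4 gives weights 1/2, 1/2 on E, F.
H = (1/2)·(1, 8) + (1/2)·(-6, -11) = (-5/2, -3/2).

(-5/2, -3/2)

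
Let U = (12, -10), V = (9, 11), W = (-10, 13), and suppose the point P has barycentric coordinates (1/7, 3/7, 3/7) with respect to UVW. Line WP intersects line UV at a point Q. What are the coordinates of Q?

(39/4, 23/4)

Line WP meets UV where the W-coordinate vanishes; zeroing P's W-weight and renormalizing leaves U, V-weights 1/7 : 3/7 → (1/4, 3/4).
So Q = (1/4)·U + (3/4)·V = (39/4, 23/4).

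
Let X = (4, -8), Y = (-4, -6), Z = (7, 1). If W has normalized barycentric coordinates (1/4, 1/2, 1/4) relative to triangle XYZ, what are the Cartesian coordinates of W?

(3/4, -19/4)

W = (1/4)·X + (1/2)·Y + (1/4)·Z.
x-coordinate: (1/4)·4 + (1/2)·(-4) + (1/4)·7 = 3/4.
y-coordinate: (1/4)·(-8) + (1/2)·(-6) + (1/4)·1 = -19/4.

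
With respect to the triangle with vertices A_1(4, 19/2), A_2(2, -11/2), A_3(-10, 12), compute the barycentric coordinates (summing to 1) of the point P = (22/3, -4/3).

Signed area of the reference triangle: [A_1A_2A_3] = ½·(4·(-11/2−12) + 2·(12−(19/2)) + (-10)·(19/2−(-11/2))) = ½·(-70 + 5 − 150) = -215/2.
[PA_2A_3] = ½·((22/3)·(-11/2−12) + 2·(12−(-4/3)) + (-10)·(-4/3−(-11/2))) = ½·(-385/3 + 80/3 − 125/3) = -215/3, so the A_1-coordinate is (-215/3)/(-215/2) = 2/3.
[A_1PA_3] = ½·(4·(-4/3−12) + (22/3)·(12−(19/2)) + (-10)·(19/2−(-4/3))) = ½·(-160/3 + 55/3 − 325/3) = -215/3, so the A_2-coordinate is 2/3.
[A_1A_2P] = ½·(4·(-11/2−(-4/3)) + 2·(-4/3−(19/2)) + (22/3)·(19/2−(-11/2))) = ½·(-50/3 − 65/3 + 110) = 215/6, so the A_3-coordinate is -1/3.
Check: 2/3 + 2/3 − 1/3 = 1.

(2/3, 2/3, -1/3)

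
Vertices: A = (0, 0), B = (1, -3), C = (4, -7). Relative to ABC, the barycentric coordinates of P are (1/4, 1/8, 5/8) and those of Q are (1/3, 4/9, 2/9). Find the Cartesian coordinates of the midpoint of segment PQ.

(95/48, -275/72)

Barycentric coordinates of the midpoint are the average: (7/24, 41/144, 61/144).
Converting: (7/24)·A + (41/144)·B + (61/144)·C = (95/48, -275/72).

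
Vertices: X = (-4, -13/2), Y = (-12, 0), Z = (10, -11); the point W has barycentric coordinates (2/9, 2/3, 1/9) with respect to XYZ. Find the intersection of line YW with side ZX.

(2/3, -8)

Line YW meets ZX where the Y-coordinate vanishes; zeroing W's Y-weight and renormalizing leaves Z, X-weights 1/9 : 2/9 → (1/3, 2/3).
So V = (1/3)·Z + (2/3)·X = (2/3, -8).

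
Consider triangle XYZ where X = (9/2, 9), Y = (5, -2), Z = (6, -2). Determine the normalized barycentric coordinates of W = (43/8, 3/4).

Signed area of the reference triangle: [XYZ] = ½·((9/2)·(-2−(-2)) + 5·(-2−9) + 6·(9−(-2))) = ½·(0 − 55 + 66) = 11/2.
[WYZ] = ½·((43/8)·(-2−(-2)) + 5·(-2−(3/4)) + 6·(3/4−(-2))) = ½·(0 − 55/4 + 33/2) = 11/8, so the X-coordinate is (11/8)/(11/2) = 1/4.
[XWZ] = ½·((9/2)·(3/4−(-2)) + (43/8)·(-2−9) + 6·(9−(3/4))) = ½·(99/8 − 473/8 + 99/2) = 11/8, so the Y-coordinate is 1/4.
[XYW] = ½·((9/2)·(-2−(3/4)) + 5·(3/4−9) + (43/8)·(9−(-2))) = ½·(-99/8 − 165/4 + 473/8) = 11/4, so the Z-coordinate is 1/2.

(1/4, 1/4, 1/2)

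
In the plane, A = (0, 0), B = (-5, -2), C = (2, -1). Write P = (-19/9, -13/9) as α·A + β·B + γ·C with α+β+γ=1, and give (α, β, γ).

(1/9, 5/9, 1/3)

Signed area of the reference triangle: [ABC] = ½·(0·(-2−(-1)) + (-5)·(-1−0) + 2·(0−(-2))) = ½·(0 + 5 + 4) = 9/2.
[PBC] = ½·((-19/9)·(-2−(-1)) + (-5)·(-1−(-13/9)) + 2·(-13/9−(-2))) = ½·(19/9 − 20/9 + 10/9) = 1/2, so the A-coordinate is (1/2)/(9/2) = 1/9.
[APC] = ½·(0·(-13/9−(-1)) + (-19/9)·(-1−0) + 2·(0−(-13/9))) = ½·(0 + 19/9 + 26/9) = 5/2, so the B-coordinate is 5/9.
[ABP] = ½·(0·(-2−(-13/9)) + (-5)·(-13/9−0) + (-19/9)·(0−(-2))) = ½·(0 + 65/9 − 38/9) = 3/2, so the C-coordinate is 1/3.
Check: 1/9 + 5/9 + 1/3 = 1.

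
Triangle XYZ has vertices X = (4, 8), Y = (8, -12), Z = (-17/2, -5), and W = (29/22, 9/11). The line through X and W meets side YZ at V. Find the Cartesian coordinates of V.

Barycentric coordinates of W with respect to XYZ: (6/11, 2/11, 3/11).
On side YZ the X-coordinate is zero; dropping W's X-weight 6/11 and renormalizing the remaining 2/11 : 3/11 gives weights 2/5, 3/5 on Y, Z.
V = (2/5)·(8, -12) + (3/5)·(-17/2, -5) = (-19/10, -39/5).

(-19/10, -39/5)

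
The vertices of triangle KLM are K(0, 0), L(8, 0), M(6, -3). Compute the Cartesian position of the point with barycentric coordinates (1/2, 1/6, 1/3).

N = (1/2)·K + (1/6)·L + (1/3)·M.
x-coordinate: (1/2)·0 + (1/6)·8 + (1/3)·6 = 10/3.
y-coordinate: (1/2)·0 + (1/6)·0 + (1/3)·(-3) = -1.

(10/3, -1)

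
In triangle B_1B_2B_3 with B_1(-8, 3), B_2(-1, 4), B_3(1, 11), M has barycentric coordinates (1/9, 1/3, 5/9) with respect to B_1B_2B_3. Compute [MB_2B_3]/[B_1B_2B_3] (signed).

1/9

The signed ratio [MB_2B_3]/[B_1B_2B_3] equals the barycentric coordinate of M at vertex B_1, which is 1/9.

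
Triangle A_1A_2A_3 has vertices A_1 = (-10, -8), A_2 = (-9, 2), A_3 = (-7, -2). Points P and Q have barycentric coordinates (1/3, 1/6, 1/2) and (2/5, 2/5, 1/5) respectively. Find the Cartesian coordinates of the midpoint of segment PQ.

(-26/3, -46/15)

Barycentric coordinates of the midpoint are the average: (11/30, 17/60, 7/20).
Converting: (11/30)·A_1 + (17/60)·A_2 + (7/20)·A_3 = (-26/3, -46/15).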